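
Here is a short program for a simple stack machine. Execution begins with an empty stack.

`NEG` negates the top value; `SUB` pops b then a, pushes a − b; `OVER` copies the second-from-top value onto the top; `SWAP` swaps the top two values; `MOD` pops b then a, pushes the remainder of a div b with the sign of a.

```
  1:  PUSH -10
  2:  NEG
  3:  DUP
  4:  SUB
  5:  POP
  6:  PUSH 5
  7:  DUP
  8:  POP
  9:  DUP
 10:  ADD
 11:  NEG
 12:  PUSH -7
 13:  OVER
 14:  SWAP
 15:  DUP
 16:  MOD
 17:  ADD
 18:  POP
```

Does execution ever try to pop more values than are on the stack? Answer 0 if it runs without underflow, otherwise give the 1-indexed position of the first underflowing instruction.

0

PUSH -10 : -10
NEG      : 10
DUP      : 10 10
SUB      : 0
POP      : (empty)
PUSH 5   : 5
DUP      : 5 5
POP      : 5
DUP      : 5 5
ADD      : 10
NEG      : -10
PUSH -7  : -10 -7
OVER     : -10 -7 -10
SWAP     : -10 -10 -7
DUP      : -10 -10 -7 -7
MOD      : -10 -10 0
ADD      : -10 -10
POP      : -10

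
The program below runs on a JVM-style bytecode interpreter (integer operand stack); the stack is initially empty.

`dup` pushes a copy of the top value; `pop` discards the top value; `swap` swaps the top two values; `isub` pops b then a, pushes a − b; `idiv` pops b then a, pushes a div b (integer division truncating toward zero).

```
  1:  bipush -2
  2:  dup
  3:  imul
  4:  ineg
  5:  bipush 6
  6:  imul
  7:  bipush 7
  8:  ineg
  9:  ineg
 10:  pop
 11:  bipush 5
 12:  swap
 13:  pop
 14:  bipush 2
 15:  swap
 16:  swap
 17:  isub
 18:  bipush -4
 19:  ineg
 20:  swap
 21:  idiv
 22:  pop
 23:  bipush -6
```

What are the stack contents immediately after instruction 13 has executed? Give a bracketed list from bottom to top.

[5]

bipush -2  -2
dup        -2 -2
imul       4
ineg       -4
bipush 6   -4 6
imul       -24
bipush 7   -24 7
ineg       -24 -7
ineg       -24 7
pop        -24
bipush 5   -24 5
swap       5 -24
pop        5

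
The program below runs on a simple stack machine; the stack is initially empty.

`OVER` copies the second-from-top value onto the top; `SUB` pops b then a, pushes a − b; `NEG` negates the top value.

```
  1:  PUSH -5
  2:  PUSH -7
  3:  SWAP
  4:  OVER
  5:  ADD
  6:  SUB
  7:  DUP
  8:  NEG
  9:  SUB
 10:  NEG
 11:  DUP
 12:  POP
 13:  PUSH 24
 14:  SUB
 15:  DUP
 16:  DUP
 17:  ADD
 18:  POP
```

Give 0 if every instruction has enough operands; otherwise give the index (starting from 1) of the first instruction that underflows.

0

PUSH -5 : [-5]
PUSH -7 : [-5, -7]
SWAP    : [-7, -5]
OVER    : [-7, -5, -7]
ADD     : [-7, -12]
SUB     : [5]
DUP     : [5, 5]
NEG     : [5, -5]
SUB     : [10]
NEG     : [-10]
DUP     : [-10, -10]
POP     : [-10]
PUSH 24 : [-10, 24]
SUB     : [-34]
DUP     : [-34, -34]
DUP     : [-34, -34, -34]
ADD     : [-34, -68]
POP     : [-34]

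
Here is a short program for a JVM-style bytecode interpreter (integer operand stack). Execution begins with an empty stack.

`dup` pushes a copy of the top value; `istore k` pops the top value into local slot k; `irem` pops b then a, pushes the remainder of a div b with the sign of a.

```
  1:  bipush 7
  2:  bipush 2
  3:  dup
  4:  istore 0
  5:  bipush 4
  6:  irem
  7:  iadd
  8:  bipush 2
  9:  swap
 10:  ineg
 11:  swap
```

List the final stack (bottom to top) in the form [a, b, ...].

[-9, 2]

bipush 7 -> [7]
bipush 2 -> [7, 2]
dup      -> [7, 2, 2]
istore 0 -> [7, 2]
bipush 4 -> [7, 2, 4]
irem     -> [7, 2]
iadd     -> [9]
bipush 2 -> [9, 2]
swap     -> [2, 9]
ineg     -> [2, -9]
swap     -> [-9, 2]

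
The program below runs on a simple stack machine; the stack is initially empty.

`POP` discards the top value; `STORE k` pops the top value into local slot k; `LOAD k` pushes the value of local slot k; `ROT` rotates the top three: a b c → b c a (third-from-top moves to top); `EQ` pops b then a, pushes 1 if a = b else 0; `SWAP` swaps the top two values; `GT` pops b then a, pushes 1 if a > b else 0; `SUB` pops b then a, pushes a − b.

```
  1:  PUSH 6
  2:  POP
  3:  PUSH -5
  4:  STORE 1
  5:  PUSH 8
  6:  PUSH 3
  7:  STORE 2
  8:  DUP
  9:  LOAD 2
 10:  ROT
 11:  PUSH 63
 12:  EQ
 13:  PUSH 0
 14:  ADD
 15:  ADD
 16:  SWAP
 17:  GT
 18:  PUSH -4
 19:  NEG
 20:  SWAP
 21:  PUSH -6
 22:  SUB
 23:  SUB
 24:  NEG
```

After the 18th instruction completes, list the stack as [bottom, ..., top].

[0, -4]

PUSH 6  → [6]
POP     → []
PUSH -5 → [-5]
STORE 1 → []
PUSH 8  → [8]
PUSH 3  → [8, 3]
STORE 2 → [8]
DUP     → [8, 8]
LOAD 2  → [8, 8, 3]
ROT     → [8, 3, 8]
PUSH 63 → [8, 3, 8, 63]
EQ      → [8, 3, 0]
PUSH 0  → [8, 3, 0, 0]
ADD     → [8, 3, 0]
ADD     → [8, 3]
SWAP    → [3, 8]
GT      → [0]
PUSH -4 → [0, -4]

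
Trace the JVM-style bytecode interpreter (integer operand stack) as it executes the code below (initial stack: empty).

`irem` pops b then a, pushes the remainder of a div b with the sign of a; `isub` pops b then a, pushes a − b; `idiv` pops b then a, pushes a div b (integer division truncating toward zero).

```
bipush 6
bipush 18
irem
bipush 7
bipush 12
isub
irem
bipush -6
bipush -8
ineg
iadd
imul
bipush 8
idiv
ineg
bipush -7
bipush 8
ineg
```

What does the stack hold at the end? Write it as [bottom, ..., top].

[0, -7, -8]

bipush 6  → 6
bipush 18 → 6 18
irem      → 6
bipush 7  → 6 7
bipush 12 → 6 7 12
isub      → 6 -5
irem      → 1
bipush -6 → 1 -6
bipush -8 → 1 -6 -8
ineg      → 1 -6 8
iadd      → 1 2
imul      → 2
bipush 8  → 2 8
idiv      → 0
ineg      → 0
bipush -7 → 0 -7
bipush 8  → 0 -7 8
ineg      → 0 -7 -8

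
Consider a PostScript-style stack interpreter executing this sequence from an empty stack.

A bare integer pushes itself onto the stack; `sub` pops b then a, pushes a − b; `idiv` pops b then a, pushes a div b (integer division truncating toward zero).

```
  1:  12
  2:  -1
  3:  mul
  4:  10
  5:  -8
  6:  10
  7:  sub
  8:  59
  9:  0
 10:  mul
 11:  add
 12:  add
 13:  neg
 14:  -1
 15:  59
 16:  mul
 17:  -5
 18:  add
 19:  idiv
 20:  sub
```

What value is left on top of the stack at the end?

-12

12   -> 12
-1   -> 12 -1
mul  -> -12
10   -> -12 10
-8   -> -12 10 -8
10   -> -12 10 -8 10
sub  -> -12 10 -18
59   -> -12 10 -18 59
0    -> -12 10 -18 59 0
mul  -> -12 10 -18 0
add  -> -12 10 -18
add  -> -12 -8
neg  -> -12 8
-1   -> -12 8 -1
59   -> -12 8 -1 59
mul  -> -12 8 -59
-5   -> -12 8 -59 -5
add  -> -12 8 -64
idiv -> -12 0
sub  -> -12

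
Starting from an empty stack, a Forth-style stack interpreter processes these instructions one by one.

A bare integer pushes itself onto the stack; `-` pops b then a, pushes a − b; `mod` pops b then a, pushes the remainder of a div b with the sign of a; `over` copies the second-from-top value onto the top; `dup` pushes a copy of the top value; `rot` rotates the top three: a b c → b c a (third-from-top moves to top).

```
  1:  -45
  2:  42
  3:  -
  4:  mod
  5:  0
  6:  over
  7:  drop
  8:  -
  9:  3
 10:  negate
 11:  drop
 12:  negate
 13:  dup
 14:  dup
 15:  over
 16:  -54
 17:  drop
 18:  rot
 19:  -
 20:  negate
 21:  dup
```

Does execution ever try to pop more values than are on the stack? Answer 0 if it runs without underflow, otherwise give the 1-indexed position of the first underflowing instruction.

-45  [-45]
42   [-45, 42]
-    [-87]
mod  — needs 2 operands, stack has 1 → underflow

4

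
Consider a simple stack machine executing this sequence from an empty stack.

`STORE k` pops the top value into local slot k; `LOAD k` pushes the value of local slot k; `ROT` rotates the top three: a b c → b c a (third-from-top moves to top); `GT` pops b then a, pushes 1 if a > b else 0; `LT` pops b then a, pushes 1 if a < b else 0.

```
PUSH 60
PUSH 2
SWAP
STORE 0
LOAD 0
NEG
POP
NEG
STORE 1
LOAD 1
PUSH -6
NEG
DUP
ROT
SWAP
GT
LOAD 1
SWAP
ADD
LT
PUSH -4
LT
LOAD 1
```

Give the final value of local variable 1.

PUSH 60 -> 60
PUSH 2  -> 60 2
SWAP    -> 2 60
STORE 0 -> 2
LOAD 0  -> 2 60
NEG     -> 2 -60
POP     -> 2
NEG     -> -2
STORE 1 -> (empty)
LOAD 1  -> -2
PUSH -6 -> -2 -6
NEG     -> -2 6
DUP     -> -2 6 6
ROT     -> 6 6 -2
SWAP    -> 6 -2 6
GT      -> 6 0
LOAD 1  -> 6 0 -2
SWAP    -> 6 -2 0
ADD     -> 6 -2
LT      -> 0
PUSH -4 -> 0 -4
LT      -> 0
LOAD 1  -> 0 -2

-2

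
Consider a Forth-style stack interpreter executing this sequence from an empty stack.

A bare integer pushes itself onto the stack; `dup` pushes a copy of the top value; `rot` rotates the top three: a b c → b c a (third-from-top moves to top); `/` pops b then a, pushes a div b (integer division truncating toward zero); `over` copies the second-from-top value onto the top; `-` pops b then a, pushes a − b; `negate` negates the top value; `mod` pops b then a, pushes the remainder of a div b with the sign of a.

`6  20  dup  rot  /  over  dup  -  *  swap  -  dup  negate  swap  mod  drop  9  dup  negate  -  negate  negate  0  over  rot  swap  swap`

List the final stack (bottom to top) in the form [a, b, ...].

[0, 18, 18]

6      : 6
20     : 6 20
dup    : 6 20 20
rot    : 20 20 6
/      : 20 3
over   : 20 3 20
dup    : 20 3 20 20
-      : 20 3 0
*      : 20 0
swap   : 0 20
-      : -20
dup    : -20 -20
negate : -20 20
swap   : 20 -20
mod    : 0
drop   : (empty)
9      : 9
dup    : 9 9
negate : 9 -9
-      : 18
negate : -18
negate : 18
0      : 18 0
over   : 18 0 18
rot    : 0 18 18
swap   : 0 18 18
swap   : 0 18 18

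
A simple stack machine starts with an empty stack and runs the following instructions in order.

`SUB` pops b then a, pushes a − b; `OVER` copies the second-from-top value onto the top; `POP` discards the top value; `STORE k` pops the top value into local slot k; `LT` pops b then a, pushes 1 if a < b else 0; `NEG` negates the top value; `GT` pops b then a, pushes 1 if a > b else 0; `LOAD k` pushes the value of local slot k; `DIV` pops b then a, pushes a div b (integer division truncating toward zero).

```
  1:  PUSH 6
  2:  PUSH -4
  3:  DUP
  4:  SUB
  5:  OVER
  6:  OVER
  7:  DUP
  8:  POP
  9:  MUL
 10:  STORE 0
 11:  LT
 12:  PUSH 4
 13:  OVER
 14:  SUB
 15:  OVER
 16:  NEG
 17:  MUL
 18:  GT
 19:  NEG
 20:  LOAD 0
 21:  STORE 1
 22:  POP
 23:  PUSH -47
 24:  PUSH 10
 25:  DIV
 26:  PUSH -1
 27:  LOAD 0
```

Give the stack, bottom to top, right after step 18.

[0]

PUSH 6  -> [6]
PUSH -4 -> [6, -4]
DUP     -> [6, -4, -4]
SUB     -> [6, 0]
OVER    -> [6, 0, 6]
OVER    -> [6, 0, 6, 0]
DUP     -> [6, 0, 6, 0, 0]
POP     -> [6, 0, 6, 0]
MUL     -> [6, 0, 0]
STORE 0 -> [6, 0]
LT      -> [0]
PUSH 4  -> [0, 4]
OVER    -> [0, 4, 0]
SUB     -> [0, 4]
OVER    -> [0, 4, 0]
NEG     -> [0, 4, 0]
MUL     -> [0, 0]
GT      -> [0]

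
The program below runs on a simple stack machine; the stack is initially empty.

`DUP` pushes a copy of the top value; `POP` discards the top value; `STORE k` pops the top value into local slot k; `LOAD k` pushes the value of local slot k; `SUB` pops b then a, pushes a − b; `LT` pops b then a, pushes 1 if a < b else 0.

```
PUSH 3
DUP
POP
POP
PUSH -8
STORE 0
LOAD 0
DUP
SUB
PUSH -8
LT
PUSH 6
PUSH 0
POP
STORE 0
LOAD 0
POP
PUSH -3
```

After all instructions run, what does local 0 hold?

6

PUSH 3   3
DUP      3 3
POP      3
POP      (empty)
PUSH -8  -8
STORE 0  (empty)
LOAD 0   -8
DUP      -8 -8
SUB      0
PUSH -8  0 -8
LT       0
PUSH 6   0 6
PUSH 0   0 6 0
POP      0 6
STORE 0  0
LOAD 0   0 6
POP      0
PUSH -3  0 -3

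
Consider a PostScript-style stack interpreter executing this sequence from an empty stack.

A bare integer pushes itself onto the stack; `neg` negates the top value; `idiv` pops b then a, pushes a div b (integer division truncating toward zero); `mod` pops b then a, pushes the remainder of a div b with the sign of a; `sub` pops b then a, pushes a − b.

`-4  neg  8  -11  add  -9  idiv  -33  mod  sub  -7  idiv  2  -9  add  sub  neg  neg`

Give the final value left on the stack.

-4   -> -4
neg  -> 4
8    -> 4 8
-11  -> 4 8 -11
add  -> 4 -3
-9   -> 4 -3 -9
idiv -> 4 0
-33  -> 4 0 -33
mod  -> 4 0
sub  -> 4
-7   -> 4 -7
idiv -> 0
2    -> 0 2
-9   -> 0 2 -9
add  -> 0 -7
sub  -> 7
neg  -> -7
neg  -> 7

7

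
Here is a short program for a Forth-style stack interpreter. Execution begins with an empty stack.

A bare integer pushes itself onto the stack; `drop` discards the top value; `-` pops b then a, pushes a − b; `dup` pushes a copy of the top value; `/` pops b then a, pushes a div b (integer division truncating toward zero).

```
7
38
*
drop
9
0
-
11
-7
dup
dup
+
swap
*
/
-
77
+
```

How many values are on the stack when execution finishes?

1

7    → 7
38   → 7 38
*    → 266
drop → (empty)
9    → 9
0    → 9 0
-    → 9
11   → 9 11
-7   → 9 11 -7
dup  → 9 11 -7 -7
dup  → 9 11 -7 -7 -7
+    → 9 11 -7 -14
swap → 9 11 -14 -7
*    → 9 11 98
/    → 9 0
-    → 9
77   → 9 77
+    → 86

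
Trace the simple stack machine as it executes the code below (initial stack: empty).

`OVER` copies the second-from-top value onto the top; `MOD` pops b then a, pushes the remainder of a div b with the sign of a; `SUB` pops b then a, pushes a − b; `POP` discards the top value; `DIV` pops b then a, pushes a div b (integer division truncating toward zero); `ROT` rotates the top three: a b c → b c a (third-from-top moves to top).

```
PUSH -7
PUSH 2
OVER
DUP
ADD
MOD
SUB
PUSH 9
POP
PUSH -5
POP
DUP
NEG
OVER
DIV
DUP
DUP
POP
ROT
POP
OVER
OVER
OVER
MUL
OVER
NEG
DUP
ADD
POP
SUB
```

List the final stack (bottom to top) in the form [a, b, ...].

PUSH -7 → [-7]
PUSH 2  → [-7, 2]
OVER    → [-7, 2, -7]
DUP     → [-7, 2, -7, -7]
ADD     → [-7, 2, -14]
MOD     → [-7, 2]
SUB     → [-9]
PUSH 9  → [-9, 9]
POP     → [-9]
PUSH -5 → [-9, -5]
POP     → [-9]
DUP     → [-9, -9]
NEG     → [-9, 9]
OVER    → [-9, 9, -9]
DIV     → [-9, -1]
DUP     → [-9, -1, -1]
DUP     → [-9, -1, -1, -1]
POP     → [-9, -1, -1]
ROT     → [-1, -1, -9]
POP     → [-1, -1]
OVER    → [-1, -1, -1]
OVER    → [-1, -1, -1, -1]
OVER    → [-1, -1, -1, -1, -1]
MUL     → [-1, -1, -1, 1]
OVER    → [-1, -1, -1, 1, -1]
NEG     → [-1, -1, -1, 1, 1]
DUP     → [-1, -1, -1, 1, 1, 1]
ADD     → [-1, -1, -1, 1, 2]
POP     → [-1, -1, -1, 1]
SUB     → [-1, -1, -2]

[-1, -1, -2]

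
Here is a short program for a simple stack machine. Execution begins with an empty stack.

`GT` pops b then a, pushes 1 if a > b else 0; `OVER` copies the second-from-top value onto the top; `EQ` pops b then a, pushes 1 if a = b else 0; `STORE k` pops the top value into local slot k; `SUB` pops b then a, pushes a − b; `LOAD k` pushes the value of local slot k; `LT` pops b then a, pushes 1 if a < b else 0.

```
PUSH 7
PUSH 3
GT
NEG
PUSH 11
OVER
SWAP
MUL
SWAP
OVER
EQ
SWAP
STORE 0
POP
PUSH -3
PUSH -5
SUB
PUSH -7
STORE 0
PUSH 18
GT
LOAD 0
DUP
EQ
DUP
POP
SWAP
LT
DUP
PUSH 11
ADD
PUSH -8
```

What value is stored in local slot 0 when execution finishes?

PUSH 7  -> 7
PUSH 3  -> 7 3
GT      -> 1
NEG     -> -1
PUSH 11 -> -1 11
OVER    -> -1 11 -1
SWAP    -> -1 -1 11
MUL     -> -1 -11
SWAP    -> -11 -1
OVER    -> -11 -1 -11
EQ      -> -11 0
SWAP    -> 0 -11
STORE 0 -> 0
POP     -> (empty)
PUSH -3 -> -3
PUSH -5 -> -3 -5
SUB     -> 2
PUSH -7 -> 2 -7
STORE 0 -> 2
PUSH 18 -> 2 18
GT      -> 0
LOAD 0  -> 0 -7
DUP     -> 0 -7 -7
EQ      -> 0 1
DUP     -> 0 1 1
POP     -> 0 1
SWAP    -> 1 0
LT      -> 0
DUP     -> 0 0
PUSH 11 -> 0 0 11
ADD     -> 0 11
PUSH -8 -> 0 11 -8

-7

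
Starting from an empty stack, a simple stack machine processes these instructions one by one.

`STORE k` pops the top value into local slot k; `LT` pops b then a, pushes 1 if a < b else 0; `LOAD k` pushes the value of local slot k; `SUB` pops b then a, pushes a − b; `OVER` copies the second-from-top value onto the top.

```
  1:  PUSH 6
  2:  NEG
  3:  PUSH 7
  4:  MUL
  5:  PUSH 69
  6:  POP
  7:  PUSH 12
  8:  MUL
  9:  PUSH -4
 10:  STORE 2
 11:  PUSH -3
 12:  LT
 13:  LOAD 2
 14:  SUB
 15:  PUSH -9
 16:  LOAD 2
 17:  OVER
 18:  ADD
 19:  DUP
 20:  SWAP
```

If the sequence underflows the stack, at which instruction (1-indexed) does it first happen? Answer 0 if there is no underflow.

0

PUSH 6  → [6]
NEG     → [-6]
PUSH 7  → [-6, 7]
MUL     → [-42]
PUSH 69 → [-42, 69]
POP     → [-42]
PUSH 12 → [-42, 12]
MUL     → [-504]
PUSH -4 → [-504, -4]
STORE 2 → [-504]
PUSH -3 → [-504, -3]
LT      → [1]
LOAD 2  → [1, -4]
SUB     → [5]
PUSH -9 → [5, -9]
LOAD 2  → [5, -9, -4]
OVER    → [5, -9, -4, -9]
ADD     → [5, -9, -13]
DUP     → [5, -9, -13, -13]
SWAP    → [5, -9, -13, -13]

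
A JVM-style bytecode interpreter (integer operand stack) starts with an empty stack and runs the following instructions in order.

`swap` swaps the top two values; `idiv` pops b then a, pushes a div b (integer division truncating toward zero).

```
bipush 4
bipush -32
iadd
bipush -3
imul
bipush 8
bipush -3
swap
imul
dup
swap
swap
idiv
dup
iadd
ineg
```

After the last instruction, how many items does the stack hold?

bipush 4    [4]
bipush -32  [4, -32]
iadd        [-28]
bipush -3   [-28, -3]
imul        [84]
bipush 8    [84, 8]
bipush -3   [84, 8, -3]
swap        [84, -3, 8]
imul        [84, -24]
dup         [84, -24, -24]
swap        [84, -24, -24]
swap        [84, -24, -24]
idiv        [84, 1]
dup         [84, 1, 1]
iadd        [84, 2]
ineg        [84, -2]

2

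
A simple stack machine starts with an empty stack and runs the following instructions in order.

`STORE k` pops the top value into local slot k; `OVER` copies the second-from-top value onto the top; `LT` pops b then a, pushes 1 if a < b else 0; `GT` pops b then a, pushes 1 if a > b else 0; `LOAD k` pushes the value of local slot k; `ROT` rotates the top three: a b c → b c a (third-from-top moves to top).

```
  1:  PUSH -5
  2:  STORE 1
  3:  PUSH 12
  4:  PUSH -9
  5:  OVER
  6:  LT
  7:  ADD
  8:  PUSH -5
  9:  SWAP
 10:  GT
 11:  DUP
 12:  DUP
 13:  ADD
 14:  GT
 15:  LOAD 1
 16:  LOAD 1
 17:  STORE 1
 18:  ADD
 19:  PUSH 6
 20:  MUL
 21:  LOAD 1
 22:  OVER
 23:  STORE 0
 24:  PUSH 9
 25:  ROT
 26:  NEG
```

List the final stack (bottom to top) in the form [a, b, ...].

[-5, 9, 30]

PUSH -5 : [-5]
STORE 1 : []
PUSH 12 : [12]
PUSH -9 : [12, -9]
OVER    : [12, -9, 12]
LT      : [12, 1]
ADD     : [13]
PUSH -5 : [13, -5]
SWAP    : [-5, 13]
GT      : [0]
DUP     : [0, 0]
DUP     : [0, 0, 0]
ADD     : [0, 0]
GT      : [0]
LOAD 1  : [0, -5]
LOAD 1  : [0, -5, -5]
STORE 1 : [0, -5]
ADD     : [-5]
PUSH 6  : [-5, 6]
MUL     : [-30]
LOAD 1  : [-30, -5]
OVER    : [-30, -5, -30]
STORE 0 : [-30, -5]
PUSH 9  : [-30, -5, 9]
ROT     : [-5, 9, -30]
NEG     : [-5, 9, 30]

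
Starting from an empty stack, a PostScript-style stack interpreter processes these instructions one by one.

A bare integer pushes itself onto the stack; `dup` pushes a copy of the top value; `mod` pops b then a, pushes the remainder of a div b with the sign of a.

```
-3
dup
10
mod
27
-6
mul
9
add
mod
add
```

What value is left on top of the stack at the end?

-3  -> [-3]
dup -> [-3, -3]
10  -> [-3, -3, 10]
mod -> [-3, -3]
27  -> [-3, -3, 27]
-6  -> [-3, -3, 27, -6]
mul -> [-3, -3, -162]
9   -> [-3, -3, -162, 9]
add -> [-3, -3, -153]
mod -> [-3, -3]
add -> [-6]

-6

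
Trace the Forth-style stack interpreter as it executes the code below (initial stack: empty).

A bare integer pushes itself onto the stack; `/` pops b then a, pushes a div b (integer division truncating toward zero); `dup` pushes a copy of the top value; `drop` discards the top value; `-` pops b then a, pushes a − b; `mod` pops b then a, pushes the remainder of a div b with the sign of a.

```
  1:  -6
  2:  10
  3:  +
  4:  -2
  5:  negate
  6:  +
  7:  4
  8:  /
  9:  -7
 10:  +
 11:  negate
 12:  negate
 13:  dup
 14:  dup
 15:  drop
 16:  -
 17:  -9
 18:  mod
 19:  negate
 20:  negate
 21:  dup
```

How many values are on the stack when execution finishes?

2

-6      -6
10      -6 10
+       4
-2      4 -2
negate  4 2
+       6
4       6 4
/       1
-7      1 -7
+       -6
negate  6
negate  -6
dup     -6 -6
dup     -6 -6 -6
drop    -6 -6
-       0
-9      0 -9
mod     0
negate  0
negate  0
dup     0 0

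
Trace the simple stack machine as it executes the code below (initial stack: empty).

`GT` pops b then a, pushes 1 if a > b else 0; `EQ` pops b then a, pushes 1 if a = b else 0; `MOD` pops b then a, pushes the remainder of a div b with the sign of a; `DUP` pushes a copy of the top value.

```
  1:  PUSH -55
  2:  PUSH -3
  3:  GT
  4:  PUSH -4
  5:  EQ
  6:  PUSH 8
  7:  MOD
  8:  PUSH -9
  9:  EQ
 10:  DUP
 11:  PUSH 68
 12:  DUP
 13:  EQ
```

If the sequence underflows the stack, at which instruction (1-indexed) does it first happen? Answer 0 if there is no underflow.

PUSH -55 → -55
PUSH -3  → -55 -3
GT       → 0
PUSH -4  → 0 -4
EQ       → 0
PUSH 8   → 0 8
MOD      → 0
PUSH -9  → 0 -9
EQ       → 0
DUP      → 0 0
PUSH 68  → 0 0 68
DUP      → 0 0 68 68
EQ       → 0 0 1

0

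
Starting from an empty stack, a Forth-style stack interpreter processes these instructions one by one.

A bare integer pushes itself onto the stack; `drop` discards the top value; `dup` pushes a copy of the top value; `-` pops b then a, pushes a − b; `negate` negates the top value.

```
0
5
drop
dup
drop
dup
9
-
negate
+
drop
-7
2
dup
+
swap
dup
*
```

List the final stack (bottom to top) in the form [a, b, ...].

[4, 49]

0      -> 0
5      -> 0 5
drop   -> 0
dup    -> 0 0
drop   -> 0
dup    -> 0 0
9      -> 0 0 9
-      -> 0 -9
negate -> 0 9
+      -> 9
drop   -> (empty)
-7     -> -7
2      -> -7 2
dup    -> -7 2 2
+      -> -7 4
swap   -> 4 -7
dup    -> 4 -7 -7
*      -> 4 49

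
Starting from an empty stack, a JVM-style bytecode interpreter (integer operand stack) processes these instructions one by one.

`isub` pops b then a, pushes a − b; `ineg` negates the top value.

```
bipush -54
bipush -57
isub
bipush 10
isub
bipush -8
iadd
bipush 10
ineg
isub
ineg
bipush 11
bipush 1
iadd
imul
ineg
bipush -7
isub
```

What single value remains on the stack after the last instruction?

bipush -54 : -54
bipush -57 : -54 -57
isub       : 3
bipush 10  : 3 10
isub       : -7
bipush -8  : -7 -8
iadd       : -15
bipush 10  : -15 10
ineg       : -15 -10
isub       : -5
ineg       : 5
bipush 11  : 5 11
bipush 1   : 5 11 1
iadd       : 5 12
imul       : 60
ineg       : -60
bipush -7  : -60 -7
isub       : -53

-53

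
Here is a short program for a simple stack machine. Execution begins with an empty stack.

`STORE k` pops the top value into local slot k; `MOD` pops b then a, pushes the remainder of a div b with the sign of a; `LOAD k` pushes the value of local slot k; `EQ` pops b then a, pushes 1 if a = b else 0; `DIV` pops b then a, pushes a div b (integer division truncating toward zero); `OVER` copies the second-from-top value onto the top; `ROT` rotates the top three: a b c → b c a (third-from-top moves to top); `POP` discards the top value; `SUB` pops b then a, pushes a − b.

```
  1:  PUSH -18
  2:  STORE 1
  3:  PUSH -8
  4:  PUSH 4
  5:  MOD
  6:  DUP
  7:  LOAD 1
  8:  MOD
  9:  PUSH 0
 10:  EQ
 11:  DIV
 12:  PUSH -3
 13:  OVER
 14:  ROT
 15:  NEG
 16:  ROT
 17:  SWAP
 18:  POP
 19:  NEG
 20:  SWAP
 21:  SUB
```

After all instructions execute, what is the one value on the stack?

3

PUSH -18 : -18
STORE 1  : (empty)
PUSH -8  : -8
PUSH 4   : -8 4
MOD      : 0
DUP      : 0 0
LOAD 1   : 0 0 -18
MOD      : 0 0
PUSH 0   : 0 0 0
EQ       : 0 1
DIV      : 0
PUSH -3  : 0 -3
OVER     : 0 -3 0
ROT      : -3 0 0
NEG      : -3 0 0
ROT      : 0 0 -3
SWAP     : 0 -3 0
POP      : 0 -3
NEG      : 0 3
SWAP     : 3 0
SUB      : 3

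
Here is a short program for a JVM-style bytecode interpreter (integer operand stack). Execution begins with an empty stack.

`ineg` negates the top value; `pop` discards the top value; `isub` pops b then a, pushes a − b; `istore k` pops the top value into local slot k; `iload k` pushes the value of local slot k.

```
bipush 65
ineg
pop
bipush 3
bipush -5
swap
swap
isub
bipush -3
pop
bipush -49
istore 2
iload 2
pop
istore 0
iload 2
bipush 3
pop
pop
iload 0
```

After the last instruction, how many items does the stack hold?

bipush 65  → [65]
ineg       → [-65]
pop        → []
bipush 3   → [3]
bipush -5  → [3, -5]
swap       → [-5, 3]
swap       → [3, -5]
isub       → [8]
bipush -3  → [8, -3]
pop        → [8]
bipush -49 → [8, -49]
istore 2   → [8]
iload 2    → [8, -49]
pop        → [8]
istore 0   → []
iload 2    → [-49]
bipush 3   → [-49, 3]
pop        → [-49]
pop        → []
iload 0    → [8]

1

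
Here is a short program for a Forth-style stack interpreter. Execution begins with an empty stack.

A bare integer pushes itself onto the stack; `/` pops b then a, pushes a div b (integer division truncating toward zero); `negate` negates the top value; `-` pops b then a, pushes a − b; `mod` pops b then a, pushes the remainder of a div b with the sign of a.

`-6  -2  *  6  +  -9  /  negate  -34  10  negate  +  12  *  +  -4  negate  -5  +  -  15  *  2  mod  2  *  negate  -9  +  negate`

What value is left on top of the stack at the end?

-6     → [-6]
-2     → [-6, -2]
*      → [12]
6      → [12, 6]
+      → [18]
-9     → [18, -9]
/      → [-2]
negate → [2]
-34    → [2, -34]
10     → [2, -34, 10]
negate → [2, -34, -10]
+      → [2, -44]
12     → [2, -44, 12]
*      → [2, -528]
+      → [-526]
-4     → [-526, -4]
negate → [-526, 4]
-5     → [-526, 4, -5]
+      → [-526, -1]
-      → [-525]
15     → [-525, 15]
*      → [-7875]
2      → [-7875, 2]
mod    → [-1]
2      → [-1, 2]
*      → [-2]
negate → [2]
-9     → [2, -9]
+      → [-7]
negate → [7]

7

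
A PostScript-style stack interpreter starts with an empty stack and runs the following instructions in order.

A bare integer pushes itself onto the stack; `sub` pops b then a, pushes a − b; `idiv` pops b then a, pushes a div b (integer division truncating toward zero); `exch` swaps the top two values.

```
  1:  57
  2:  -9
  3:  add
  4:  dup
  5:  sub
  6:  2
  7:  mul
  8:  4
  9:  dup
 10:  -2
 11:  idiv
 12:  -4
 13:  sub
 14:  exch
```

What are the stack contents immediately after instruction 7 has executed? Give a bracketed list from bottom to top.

57   57
-9   57 -9
add  48
dup  48 48
sub  0
2    0 2
mul  0

[0]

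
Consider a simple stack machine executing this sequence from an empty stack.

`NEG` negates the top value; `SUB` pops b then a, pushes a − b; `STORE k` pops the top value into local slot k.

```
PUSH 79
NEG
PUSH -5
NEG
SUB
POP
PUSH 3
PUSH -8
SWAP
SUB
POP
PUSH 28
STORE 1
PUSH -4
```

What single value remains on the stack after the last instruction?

PUSH 79 → [79]
NEG     → [-79]
PUSH -5 → [-79, -5]
NEG     → [-79, 5]
SUB     → [-84]
POP     → []
PUSH 3  → [3]
PUSH -8 → [3, -8]
SWAP    → [-8, 3]
SUB     → [-11]
POP     → []
PUSH 28 → [28]
STORE 1 → []
PUSH -4 → [-4]

-4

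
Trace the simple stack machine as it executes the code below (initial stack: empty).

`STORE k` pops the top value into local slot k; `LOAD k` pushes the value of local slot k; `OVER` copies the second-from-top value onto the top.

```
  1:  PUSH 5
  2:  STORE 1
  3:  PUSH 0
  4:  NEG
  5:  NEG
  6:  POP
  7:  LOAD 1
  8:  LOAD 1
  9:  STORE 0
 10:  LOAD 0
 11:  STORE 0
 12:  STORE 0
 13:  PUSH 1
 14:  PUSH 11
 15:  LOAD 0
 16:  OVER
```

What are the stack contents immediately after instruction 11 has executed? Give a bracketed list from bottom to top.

PUSH 5  -> [5]
STORE 1 -> []
PUSH 0  -> [0]
NEG     -> [0]
NEG     -> [0]
POP     -> []
LOAD 1  -> [5]
LOAD 1  -> [5, 5]
STORE 0 -> [5]
LOAD 0  -> [5, 5]
STORE 0 -> [5]

[5]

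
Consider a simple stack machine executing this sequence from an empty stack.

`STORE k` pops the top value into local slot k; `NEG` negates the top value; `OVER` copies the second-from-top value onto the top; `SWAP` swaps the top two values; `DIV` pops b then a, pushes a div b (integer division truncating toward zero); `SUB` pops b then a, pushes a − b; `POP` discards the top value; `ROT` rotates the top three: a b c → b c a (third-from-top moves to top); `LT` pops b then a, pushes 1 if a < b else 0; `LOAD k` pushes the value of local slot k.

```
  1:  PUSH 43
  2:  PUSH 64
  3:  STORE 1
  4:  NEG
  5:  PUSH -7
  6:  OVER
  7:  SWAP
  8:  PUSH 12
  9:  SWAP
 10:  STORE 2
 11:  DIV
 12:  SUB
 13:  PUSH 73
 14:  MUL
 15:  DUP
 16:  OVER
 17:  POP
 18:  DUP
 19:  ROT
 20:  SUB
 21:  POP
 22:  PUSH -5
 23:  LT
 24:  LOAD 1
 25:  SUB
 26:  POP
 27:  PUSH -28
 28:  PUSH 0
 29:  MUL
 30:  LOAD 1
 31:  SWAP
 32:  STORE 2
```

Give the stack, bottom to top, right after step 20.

PUSH 43 → 43
PUSH 64 → 43 64
STORE 1 → 43
NEG     → -43
PUSH -7 → -43 -7
OVER    → -43 -7 -43
SWAP    → -43 -43 -7
PUSH 12 → -43 -43 -7 12
SWAP    → -43 -43 12 -7
STORE 2 → -43 -43 12
DIV     → -43 -3
SUB     → -40
PUSH 73 → -40 73
MUL     → -2920
DUP     → -2920 -2920
OVER    → -2920 -2920 -2920
POP     → -2920 -2920
DUP     → -2920 -2920 -2920
ROT     → -2920 -2920 -2920
SUB     → -2920 0

[-2920, 0]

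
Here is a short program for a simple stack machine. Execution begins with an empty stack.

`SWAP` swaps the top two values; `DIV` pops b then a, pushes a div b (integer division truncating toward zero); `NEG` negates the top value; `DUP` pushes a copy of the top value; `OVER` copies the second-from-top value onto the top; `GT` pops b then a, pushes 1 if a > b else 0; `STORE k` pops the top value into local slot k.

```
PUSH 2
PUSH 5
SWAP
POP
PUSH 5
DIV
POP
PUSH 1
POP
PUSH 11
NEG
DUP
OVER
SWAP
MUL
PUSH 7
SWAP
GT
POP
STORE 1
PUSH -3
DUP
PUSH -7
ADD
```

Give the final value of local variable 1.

PUSH 2  : 2
PUSH 5  : 2 5
SWAP    : 5 2
POP     : 5
PUSH 5  : 5 5
DIV     : 1
POP     : (empty)
PUSH 1  : 1
POP     : (empty)
PUSH 11 : 11
NEG     : -11
DUP     : -11 -11
OVER    : -11 -11 -11
SWAP    : -11 -11 -11
MUL     : -11 121
PUSH 7  : -11 121 7
SWAP    : -11 7 121
GT      : -11 0
POP     : -11
STORE 1 : (empty)
PUSH -3 : -3
DUP     : -3 -3
PUSH -7 : -3 -3 -7
ADD     : -3 -10

-11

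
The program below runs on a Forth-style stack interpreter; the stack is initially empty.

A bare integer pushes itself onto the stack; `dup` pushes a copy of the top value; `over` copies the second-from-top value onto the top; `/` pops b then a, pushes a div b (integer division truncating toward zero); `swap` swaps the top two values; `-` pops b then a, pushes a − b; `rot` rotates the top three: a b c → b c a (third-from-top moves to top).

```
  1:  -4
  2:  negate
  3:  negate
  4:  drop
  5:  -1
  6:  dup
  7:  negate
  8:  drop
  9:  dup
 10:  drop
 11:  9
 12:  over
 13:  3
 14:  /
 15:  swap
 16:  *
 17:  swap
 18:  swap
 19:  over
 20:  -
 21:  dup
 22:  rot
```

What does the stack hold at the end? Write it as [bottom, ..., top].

[1, 1, -1]

-4     : [-4]
negate : [4]
negate : [-4]
drop   : []
-1     : [-1]
dup    : [-1, -1]
negate : [-1, 1]
drop   : [-1]
dup    : [-1, -1]
drop   : [-1]
9      : [-1, 9]
over   : [-1, 9, -1]
3      : [-1, 9, -1, 3]
/      : [-1, 9, 0]
swap   : [-1, 0, 9]
*      : [-1, 0]
swap   : [0, -1]
swap   : [-1, 0]
over   : [-1, 0, -1]
-      : [-1, 1]
dup    : [-1, 1, 1]
rot    : [1, 1, -1]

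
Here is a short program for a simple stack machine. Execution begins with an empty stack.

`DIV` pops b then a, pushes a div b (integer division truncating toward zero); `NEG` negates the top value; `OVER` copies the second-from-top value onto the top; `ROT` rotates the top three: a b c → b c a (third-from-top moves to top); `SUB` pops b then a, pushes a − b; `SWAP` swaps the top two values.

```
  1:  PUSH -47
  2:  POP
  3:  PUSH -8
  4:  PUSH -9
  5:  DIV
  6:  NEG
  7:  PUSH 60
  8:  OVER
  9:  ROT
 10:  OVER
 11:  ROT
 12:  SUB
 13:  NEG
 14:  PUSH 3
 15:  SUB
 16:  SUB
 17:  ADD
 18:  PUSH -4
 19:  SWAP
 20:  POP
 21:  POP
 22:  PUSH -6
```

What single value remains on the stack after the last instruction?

-6

PUSH -47 → [-47]
POP      → []
PUSH -8  → [-8]
PUSH -9  → [-8, -9]
DIV      → [0]
NEG      → [0]
PUSH 60  → [0, 60]
OVER     → [0, 60, 0]
ROT      → [60, 0, 0]
OVER     → [60, 0, 0, 0]
ROT      → [60, 0, 0, 0]
SUB      → [60, 0, 0]
NEG      → [60, 0, 0]
PUSH 3   → [60, 0, 0, 3]
SUB      → [60, 0, -3]
SUB      → [60, 3]
ADD      → [63]
PUSH -4  → [63, -4]
SWAP     → [-4, 63]
POP      → [-4]
POP      → []
PUSH -6  → [-6]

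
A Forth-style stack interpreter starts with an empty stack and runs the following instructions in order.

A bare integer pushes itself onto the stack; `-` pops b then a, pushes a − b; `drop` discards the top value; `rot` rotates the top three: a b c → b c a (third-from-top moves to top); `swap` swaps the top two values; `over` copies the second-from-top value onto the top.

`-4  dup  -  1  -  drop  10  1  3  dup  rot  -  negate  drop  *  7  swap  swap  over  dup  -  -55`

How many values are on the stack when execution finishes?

4

-4     → -4
dup    → -4 -4
-      → 0
1      → 0 1
-      → -1
drop   → (empty)
10     → 10
1      → 10 1
3      → 10 1 3
dup    → 10 1 3 3
rot    → 10 3 3 1
-      → 10 3 2
negate → 10 3 -2
drop   → 10 3
*      → 30
7      → 30 7
swap   → 7 30
swap   → 30 7
over   → 30 7 30
dup    → 30 7 30 30
-      → 30 7 0
-55    → 30 7 0 -55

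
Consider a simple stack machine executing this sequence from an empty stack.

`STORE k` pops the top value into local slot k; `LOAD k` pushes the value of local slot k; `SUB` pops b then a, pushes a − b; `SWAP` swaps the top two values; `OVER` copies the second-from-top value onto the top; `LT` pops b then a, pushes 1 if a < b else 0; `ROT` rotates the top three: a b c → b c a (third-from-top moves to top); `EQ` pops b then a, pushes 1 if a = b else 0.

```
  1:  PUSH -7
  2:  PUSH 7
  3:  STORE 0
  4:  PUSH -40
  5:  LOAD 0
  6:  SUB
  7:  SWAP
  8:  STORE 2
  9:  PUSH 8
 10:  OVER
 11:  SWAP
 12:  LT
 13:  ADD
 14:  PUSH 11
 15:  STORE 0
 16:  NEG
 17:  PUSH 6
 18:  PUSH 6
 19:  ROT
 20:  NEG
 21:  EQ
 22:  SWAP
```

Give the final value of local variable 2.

-7

PUSH -7  -> [-7]
PUSH 7   -> [-7, 7]
STORE 0  -> [-7]
PUSH -40 -> [-7, -40]
LOAD 0   -> [-7, -40, 7]
SUB      -> [-7, -47]
SWAP     -> [-47, -7]
STORE 2  -> [-47]
PUSH 8   -> [-47, 8]
OVER     -> [-47, 8, -47]
SWAP     -> [-47, -47, 8]
LT       -> [-47, 1]
ADD      -> [-46]
PUSH 11  -> [-46, 11]
STORE 0  -> [-46]
NEG      -> [46]
PUSH 6   -> [46, 6]
PUSH 6   -> [46, 6, 6]
ROT      -> [6, 6, 46]
NEG      -> [6, 6, -46]
EQ       -> [6, 0]
SWAP     -> [0, 6]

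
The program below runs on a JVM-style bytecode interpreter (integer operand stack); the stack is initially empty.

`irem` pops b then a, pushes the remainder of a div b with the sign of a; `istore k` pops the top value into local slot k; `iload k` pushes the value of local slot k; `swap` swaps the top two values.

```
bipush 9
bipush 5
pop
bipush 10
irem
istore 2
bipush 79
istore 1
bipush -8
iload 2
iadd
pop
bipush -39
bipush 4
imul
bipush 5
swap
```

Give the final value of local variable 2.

bipush 9    9
bipush 5    9 5
pop         9
bipush 10   9 10
irem        9
istore 2    (empty)
bipush 79   79
istore 1    (empty)
bipush -8   -8
iload 2     -8 9
iadd        1
pop         (empty)
bipush -39  -39
bipush 4    -39 4
imul        -156
bipush 5    -156 5
swap        5 -156

9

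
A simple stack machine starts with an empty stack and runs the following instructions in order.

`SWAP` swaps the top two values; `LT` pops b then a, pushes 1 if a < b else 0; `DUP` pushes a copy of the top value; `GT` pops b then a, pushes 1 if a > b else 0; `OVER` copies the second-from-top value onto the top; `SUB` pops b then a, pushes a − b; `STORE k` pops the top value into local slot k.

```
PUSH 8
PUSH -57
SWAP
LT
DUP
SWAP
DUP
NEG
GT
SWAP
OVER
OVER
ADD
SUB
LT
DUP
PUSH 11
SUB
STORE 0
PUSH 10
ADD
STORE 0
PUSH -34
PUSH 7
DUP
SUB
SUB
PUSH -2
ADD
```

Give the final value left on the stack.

-36

PUSH 8   -> [8]
PUSH -57 -> [8, -57]
SWAP     -> [-57, 8]
LT       -> [1]
DUP      -> [1, 1]
SWAP     -> [1, 1]
DUP      -> [1, 1, 1]
NEG      -> [1, 1, -1]
GT       -> [1, 1]
SWAP     -> [1, 1]
OVER     -> [1, 1, 1]
OVER     -> [1, 1, 1, 1]
ADD      -> [1, 1, 2]
SUB      -> [1, -1]
LT       -> [0]
DUP      -> [0, 0]
PUSH 11  -> [0, 0, 11]
SUB      -> [0, -11]
STORE 0  -> [0]
PUSH 10  -> [0, 10]
ADD      -> [10]
STORE 0  -> []
PUSH -34 -> [-34]
PUSH 7   -> [-34, 7]
DUP      -> [-34, 7, 7]
SUB      -> [-34, 0]
SUB      -> [-34]
PUSH -2  -> [-34, -2]
ADD      -> [-36]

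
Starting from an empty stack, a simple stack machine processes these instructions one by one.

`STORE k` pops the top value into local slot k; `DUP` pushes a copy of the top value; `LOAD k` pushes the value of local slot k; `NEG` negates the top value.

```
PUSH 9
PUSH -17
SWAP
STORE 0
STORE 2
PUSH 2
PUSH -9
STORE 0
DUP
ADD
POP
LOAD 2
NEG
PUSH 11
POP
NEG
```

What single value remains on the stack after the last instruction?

PUSH 9   : [9]
PUSH -17 : [9, -17]
SWAP     : [-17, 9]
STORE 0  : [-17]
STORE 2  : []
PUSH 2   : [2]
PUSH -9  : [2, -9]
STORE 0  : [2]
DUP      : [2, 2]
ADD      : [4]
POP      : []
LOAD 2   : [-17]
NEG      : [17]
PUSH 11  : [17, 11]
POP      : [17]
NEG      : [-17]

-17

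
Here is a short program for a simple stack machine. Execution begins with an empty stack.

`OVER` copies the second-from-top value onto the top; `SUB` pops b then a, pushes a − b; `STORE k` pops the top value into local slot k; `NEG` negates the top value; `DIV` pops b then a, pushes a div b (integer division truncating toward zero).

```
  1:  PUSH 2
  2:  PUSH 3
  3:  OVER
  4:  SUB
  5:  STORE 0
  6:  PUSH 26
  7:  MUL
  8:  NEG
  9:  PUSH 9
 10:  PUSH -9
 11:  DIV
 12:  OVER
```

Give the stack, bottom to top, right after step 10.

[-52, 9, -9]

PUSH 2  -> [2]
PUSH 3  -> [2, 3]
OVER    -> [2, 3, 2]
SUB     -> [2, 1]
STORE 0 -> [2]
PUSH 26 -> [2, 26]
MUL     -> [52]
NEG     -> [-52]
PUSH 9  -> [-52, 9]
PUSH -9 -> [-52, 9, -9]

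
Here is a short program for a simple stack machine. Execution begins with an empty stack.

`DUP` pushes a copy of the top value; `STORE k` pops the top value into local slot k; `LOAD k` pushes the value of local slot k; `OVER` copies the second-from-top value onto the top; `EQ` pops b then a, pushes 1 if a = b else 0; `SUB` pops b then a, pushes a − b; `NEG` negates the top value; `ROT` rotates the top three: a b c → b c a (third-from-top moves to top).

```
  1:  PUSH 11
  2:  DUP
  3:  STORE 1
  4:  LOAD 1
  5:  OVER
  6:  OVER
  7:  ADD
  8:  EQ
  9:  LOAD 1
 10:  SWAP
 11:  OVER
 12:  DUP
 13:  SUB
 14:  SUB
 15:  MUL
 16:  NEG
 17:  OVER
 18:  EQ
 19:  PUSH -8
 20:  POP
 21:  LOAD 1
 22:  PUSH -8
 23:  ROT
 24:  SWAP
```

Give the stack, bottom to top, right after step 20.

PUSH 11  11
DUP      11 11
STORE 1  11
LOAD 1   11 11
OVER     11 11 11
OVER     11 11 11 11
ADD      11 11 22
EQ       11 0
LOAD 1   11 0 11
SWAP     11 11 0
OVER     11 11 0 11
DUP      11 11 0 11 11
SUB      11 11 0 0
SUB      11 11 0
MUL      11 0
NEG      11 0
OVER     11 0 11
EQ       11 0
PUSH -8  11 0 -8
POP      11 0

[11, 0]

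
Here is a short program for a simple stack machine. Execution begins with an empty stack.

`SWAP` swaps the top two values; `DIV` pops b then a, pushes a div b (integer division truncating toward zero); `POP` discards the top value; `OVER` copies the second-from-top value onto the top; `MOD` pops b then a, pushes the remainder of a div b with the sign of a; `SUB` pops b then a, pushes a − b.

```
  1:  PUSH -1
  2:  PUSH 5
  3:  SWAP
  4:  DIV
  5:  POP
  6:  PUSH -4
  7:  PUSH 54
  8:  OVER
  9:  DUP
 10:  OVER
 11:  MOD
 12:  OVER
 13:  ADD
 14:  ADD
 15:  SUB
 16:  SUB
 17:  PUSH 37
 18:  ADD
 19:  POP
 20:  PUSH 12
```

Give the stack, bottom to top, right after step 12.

PUSH -1  -1
PUSH 5   -1 5
SWAP     5 -1
DIV      -5
POP      (empty)
PUSH -4  -4
PUSH 54  -4 54
OVER     -4 54 -4
DUP      -4 54 -4 -4
OVER     -4 54 -4 -4 -4
MOD      -4 54 -4 0
OVER     -4 54 -4 0 -4

[-4, 54, -4, 0, -4]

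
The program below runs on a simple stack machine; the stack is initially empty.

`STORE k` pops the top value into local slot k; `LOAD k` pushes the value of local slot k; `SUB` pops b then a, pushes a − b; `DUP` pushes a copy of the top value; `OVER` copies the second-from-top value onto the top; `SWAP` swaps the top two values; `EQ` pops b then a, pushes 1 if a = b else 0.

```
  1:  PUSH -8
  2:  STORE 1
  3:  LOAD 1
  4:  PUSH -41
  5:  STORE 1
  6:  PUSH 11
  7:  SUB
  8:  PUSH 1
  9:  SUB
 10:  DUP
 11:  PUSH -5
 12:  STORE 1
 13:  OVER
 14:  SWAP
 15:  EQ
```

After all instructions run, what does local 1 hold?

PUSH -8  -> -8
STORE 1  -> (empty)
LOAD 1   -> -8
PUSH -41 -> -8 -41
STORE 1  -> -8
PUSH 11  -> -8 11
SUB      -> -19
PUSH 1   -> -19 1
SUB      -> -20
DUP      -> -20 -20
PUSH -5  -> -20 -20 -5
STORE 1  -> -20 -20
OVER     -> -20 -20 -20
SWAP     -> -20 -20 -20
EQ       -> -20 1

-5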